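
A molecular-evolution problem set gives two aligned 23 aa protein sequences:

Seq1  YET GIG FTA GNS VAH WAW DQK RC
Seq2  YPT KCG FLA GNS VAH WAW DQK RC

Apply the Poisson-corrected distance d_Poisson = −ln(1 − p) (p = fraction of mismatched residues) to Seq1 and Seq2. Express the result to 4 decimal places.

The sequences differ at positions 2 (E/P), 4 (G/K), 5 (I/C), 8 (T/L).
p = 4/23 = 0.173913.
d = −ln(1 − 0.173913) = −ln(0.826087) = 0.1911.

0.1911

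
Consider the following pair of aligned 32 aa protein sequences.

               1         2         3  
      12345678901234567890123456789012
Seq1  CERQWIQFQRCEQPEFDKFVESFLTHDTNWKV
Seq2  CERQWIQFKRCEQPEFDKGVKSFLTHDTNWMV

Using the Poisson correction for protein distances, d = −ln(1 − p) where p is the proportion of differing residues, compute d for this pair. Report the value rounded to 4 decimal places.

Differing sites — 9:Q/K; 19:F/G; 21:E/K; 31:K/M.
p = 4/32 = 0.125000.
d = −ln(1 − 0.125000) = −ln(0.875000) = 0.1335.

0.1335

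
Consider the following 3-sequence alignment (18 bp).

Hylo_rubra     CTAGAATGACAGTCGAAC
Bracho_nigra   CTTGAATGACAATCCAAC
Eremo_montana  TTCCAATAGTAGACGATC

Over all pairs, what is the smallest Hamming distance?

Pairwise Hamming distances:
  Hylo_rubra vs Bracho_nigra: 3
  Hylo_rubra vs Eremo_montana: 8
  Bracho_nigra vs Eremo_montana: 10
The smallest is 3, between Hylo_rubra and Bracho_nigra.

3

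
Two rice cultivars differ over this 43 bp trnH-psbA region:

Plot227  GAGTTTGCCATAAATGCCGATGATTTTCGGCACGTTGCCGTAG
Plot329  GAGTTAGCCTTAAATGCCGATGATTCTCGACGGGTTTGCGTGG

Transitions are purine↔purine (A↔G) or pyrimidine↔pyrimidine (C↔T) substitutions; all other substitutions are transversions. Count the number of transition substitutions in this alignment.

The sequences differ at positions 6 (T/A, transversion), 10 (A/T, transversion), 26 (T/C, transition), 30 (G/A, transition), 32 (A/G, transition), 33 (C/G, transversion), 37 (G/T, transversion), 38 (C/G, transversion), 42 (A/G, transition).
Of the 9 differences, 4 transitions and 5 transversions, so the answer is 4.

4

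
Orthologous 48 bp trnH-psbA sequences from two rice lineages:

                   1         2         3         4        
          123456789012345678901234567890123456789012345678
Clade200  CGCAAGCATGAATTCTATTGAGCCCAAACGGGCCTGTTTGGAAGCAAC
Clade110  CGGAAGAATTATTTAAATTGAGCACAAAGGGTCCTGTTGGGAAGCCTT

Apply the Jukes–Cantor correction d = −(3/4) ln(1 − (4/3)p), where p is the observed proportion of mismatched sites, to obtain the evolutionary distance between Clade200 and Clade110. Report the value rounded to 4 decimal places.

The sequences differ at positions 3 (C/G), 7 (C/A), 10 (G/T), 12 (A/T), 15 (C/A), 16 (T/A), 24 (C/A), 29 (C/G), 32 (G/T), 39 (T/G), 46 (A/C), 47 (A/T), 48 (C/T).
p = 13/48 = 0.270833.
d = −0.75 · ln(1 − (4/3)·0.270833) = −0.75 · ln(0.638889) = −0.75 · (-0.448025) = 0.3360.

0.3360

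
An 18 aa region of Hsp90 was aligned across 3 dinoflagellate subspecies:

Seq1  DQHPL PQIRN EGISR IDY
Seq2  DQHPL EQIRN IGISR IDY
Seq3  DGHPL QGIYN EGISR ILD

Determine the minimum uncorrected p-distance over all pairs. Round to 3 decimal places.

0.111

Pairwise Hamming distances:
  Seq1 vs Seq2: 2
  Seq1 vs Seq3: 6
  Seq2 vs Seq3: 7
The smallest is 2 mismatches, between Seq1 and Seq2; p = 2/18 = 0.111.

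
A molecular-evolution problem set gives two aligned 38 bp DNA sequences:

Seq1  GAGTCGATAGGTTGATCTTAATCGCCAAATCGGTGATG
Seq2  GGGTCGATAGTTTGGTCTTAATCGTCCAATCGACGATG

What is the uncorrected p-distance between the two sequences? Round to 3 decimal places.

0.184

Mismatches occur at site 2 (A/G), site 11 (G/T), site 15 (A/G), site 25 (C/T), site 27 (A/C), site 33 (G/A), site 34 (T/C).
There are 7 differences over 38 sites, so p = 7/38 = 0.184.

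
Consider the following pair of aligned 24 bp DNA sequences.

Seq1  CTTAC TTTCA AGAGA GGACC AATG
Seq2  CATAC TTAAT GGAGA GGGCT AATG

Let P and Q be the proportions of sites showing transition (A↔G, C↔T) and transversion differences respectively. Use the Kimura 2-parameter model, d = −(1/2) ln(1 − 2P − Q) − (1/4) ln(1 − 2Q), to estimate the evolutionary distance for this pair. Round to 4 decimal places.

The sequences differ at positions 2 (T/A, transversion), 8 (T/A, transversion), 9 (C/A, transversion), 10 (A/T, transversion), 11 (A/G, transition), 18 (A/G, transition), 20 (C/T, transition).
Of the 7 differences, 3 transitions and 4 transversions over 24 sites: P = 3/24 = 0.125000, Q = 4/24 = 0.166667.
d = −0.5·ln(0.583333) − 0.25·ln(0.666666) = −0.5·(-0.538997) − 0.25·(-0.405466) = 0.3709.

0.3709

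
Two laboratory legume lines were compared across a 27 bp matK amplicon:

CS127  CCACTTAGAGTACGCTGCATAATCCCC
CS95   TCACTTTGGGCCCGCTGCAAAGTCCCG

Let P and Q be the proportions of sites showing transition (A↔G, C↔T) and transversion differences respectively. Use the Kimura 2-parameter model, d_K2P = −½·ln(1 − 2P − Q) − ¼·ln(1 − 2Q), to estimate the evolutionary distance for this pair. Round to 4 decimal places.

Mismatches occur at site 1 (C/T, transition), site 7 (A/T, transversion), site 9 (A/G, transition), site 11 (T/C, transition), site 12 (A/C, transversion), site 20 (T/A, transversion), site 22 (A/G, transition), site 27 (C/G, transversion).
Of the 8 differences, 4 transitions and 4 transversions over 27 sites: P = 4/27 = 0.148148, Q = 4/27 = 0.148148.
d = −0.5·ln(0.555556) − 0.25·ln(0.703704) = −0.5·(-0.587786) − 0.25·(-0.351397) = 0.3817.

0.3817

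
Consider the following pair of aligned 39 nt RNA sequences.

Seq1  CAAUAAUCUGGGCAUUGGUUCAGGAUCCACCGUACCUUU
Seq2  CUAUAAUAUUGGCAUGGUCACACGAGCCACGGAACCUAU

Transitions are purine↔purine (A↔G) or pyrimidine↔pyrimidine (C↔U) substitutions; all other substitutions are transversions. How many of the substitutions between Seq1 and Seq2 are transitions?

Mismatches occur at site 2 (A↔U, transversion), site 8 (C↔A, transversion), site 10 (G↔U, transversion), site 16 (U↔G, transversion), site 18 (G↔U, transversion), site 19 (U↔C, transition), site 20 (U↔A, transversion), site 23 (G↔C, transversion), site 26 (U↔G, transversion), site 31 (C↔G, transversion), site 33 (U↔A, transversion), site 38 (U↔A, transversion).
Of the 12 differences, 1 transition and 11 transversions, so the answer is 1.

1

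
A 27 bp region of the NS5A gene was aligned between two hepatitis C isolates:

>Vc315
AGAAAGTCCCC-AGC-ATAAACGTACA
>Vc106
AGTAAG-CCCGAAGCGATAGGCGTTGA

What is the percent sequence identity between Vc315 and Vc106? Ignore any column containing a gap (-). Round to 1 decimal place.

75.0%

Excluding the 3 gap columns leaves 24 comparable sites.
The sequences differ at positions 3 (A/T), 11 (C/G), 20 (A/G), 21 (A/G), 25 (A/T), 26 (C/G).
18 of the 24 comparable sites match, so the percent identity is 18/24 × 100 = 75.0%.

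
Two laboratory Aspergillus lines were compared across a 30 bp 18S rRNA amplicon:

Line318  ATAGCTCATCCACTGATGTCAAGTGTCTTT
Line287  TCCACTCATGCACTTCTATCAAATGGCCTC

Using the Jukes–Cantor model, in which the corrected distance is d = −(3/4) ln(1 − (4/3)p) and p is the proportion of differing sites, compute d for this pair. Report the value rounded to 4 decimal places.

0.5716

Differing sites — 1:A/T; 2:T/C; 3:A/C; 4:G/A; 10:C/G; 15:G/T; 16:A/C; 18:G/A; 23:G/A; 26:T/G; 28:T/C; 30:T/C.
p = 12/30 = 0.400000.
d = −0.75 · ln(1 − (4/3)·0.400000) = −0.75 · ln(0.466667) = −0.75 · (-0.762139) = 0.5716.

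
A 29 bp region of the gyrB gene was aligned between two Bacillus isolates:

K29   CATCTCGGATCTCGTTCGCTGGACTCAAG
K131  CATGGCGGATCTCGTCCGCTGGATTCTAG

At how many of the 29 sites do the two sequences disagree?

5

Differing sites — 4:C/G; 5:T/G; 16:T/C; 24:C/T; 27:A/T.
That gives 5 mismatches out of 29 aligned sites, so the Hamming distance is 5.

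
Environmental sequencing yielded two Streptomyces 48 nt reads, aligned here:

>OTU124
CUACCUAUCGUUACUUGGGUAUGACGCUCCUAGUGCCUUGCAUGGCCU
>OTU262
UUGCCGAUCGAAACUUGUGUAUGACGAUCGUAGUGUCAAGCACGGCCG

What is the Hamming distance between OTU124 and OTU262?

The sequences differ at positions 1 (C/U), 3 (A/G), 6 (U/G), 11 (U/A), 12 (U/A), 18 (G/U), 27 (C/A), 30 (C/G), 36 (C/U), 38 (U/A), 39 (U/A), 43 (U/C), 48 (U/G).
That gives 13 mismatches out of 48 aligned sites, so the Hamming distance is 13.

13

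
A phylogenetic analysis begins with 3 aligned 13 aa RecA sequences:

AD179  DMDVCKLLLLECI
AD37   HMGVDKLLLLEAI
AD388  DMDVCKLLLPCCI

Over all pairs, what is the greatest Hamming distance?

Pairwise Hamming distances:
  AD179 vs AD37: 4
  AD179 vs AD388: 2
  AD37 vs AD388: 6
The largest is 6, between AD37 and AD388.

6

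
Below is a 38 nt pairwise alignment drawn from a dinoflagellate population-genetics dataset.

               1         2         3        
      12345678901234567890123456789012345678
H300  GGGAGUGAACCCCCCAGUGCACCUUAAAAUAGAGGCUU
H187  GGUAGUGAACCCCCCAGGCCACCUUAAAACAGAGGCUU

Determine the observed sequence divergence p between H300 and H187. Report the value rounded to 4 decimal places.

The sequences differ at positions 3 (G/U), 18 (U/G), 19 (G/C), 30 (U/C).
There are 4 differences over 38 sites, so p = 4/38 = 0.1053.

0.1053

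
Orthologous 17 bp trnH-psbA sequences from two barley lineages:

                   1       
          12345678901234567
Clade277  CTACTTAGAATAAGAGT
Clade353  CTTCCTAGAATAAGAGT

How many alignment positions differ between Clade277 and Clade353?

2

Differing sites — 3:A/T; 5:T/C.
That gives 2 mismatches out of 17 aligned sites, so the Hamming distance is 2.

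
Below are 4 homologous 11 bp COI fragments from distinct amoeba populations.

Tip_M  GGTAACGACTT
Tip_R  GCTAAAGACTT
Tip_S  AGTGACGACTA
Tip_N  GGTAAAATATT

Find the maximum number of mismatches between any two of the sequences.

Pairwise Hamming distances:
  Tip_M vs Tip_R: 2
  Tip_M vs Tip_S: 3
  Tip_M vs Tip_N: 4
  Tip_R vs Tip_S: 5
  Tip_R vs Tip_N: 4
  Tip_S vs Tip_N: 7
The largest is 7, between Tip_S and Tip_N.

7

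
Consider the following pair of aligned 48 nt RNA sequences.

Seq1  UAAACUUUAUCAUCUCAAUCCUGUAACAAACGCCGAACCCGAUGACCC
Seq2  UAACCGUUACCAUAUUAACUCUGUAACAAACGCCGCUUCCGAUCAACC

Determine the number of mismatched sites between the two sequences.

12

The sequences differ at positions 4 (A/C), 6 (U/G), 10 (U/C), 14 (C/A), 16 (C/U), 19 (U/C), 20 (C/U), 36 (A/C), 37 (A/U), 38 (C/U), 44 (G/C), 46 (C/A).
That gives 12 mismatches out of 48 aligned sites, so the Hamming distance is 12.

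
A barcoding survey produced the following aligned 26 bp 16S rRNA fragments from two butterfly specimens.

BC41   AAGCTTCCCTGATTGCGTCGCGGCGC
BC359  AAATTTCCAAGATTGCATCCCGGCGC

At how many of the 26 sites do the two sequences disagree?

6

The sequences differ at positions 3 (G/A), 4 (C/T), 9 (C/A), 10 (T/A), 17 (G/A), 20 (G/C).
That gives 6 mismatches out of 26 aligned sites, so the Hamming distance is 6.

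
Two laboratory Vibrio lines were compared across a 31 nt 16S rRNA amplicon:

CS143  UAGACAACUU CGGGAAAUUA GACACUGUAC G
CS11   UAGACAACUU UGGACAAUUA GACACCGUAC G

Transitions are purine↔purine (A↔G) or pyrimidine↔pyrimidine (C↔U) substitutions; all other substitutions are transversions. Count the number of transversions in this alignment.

Differing sites — 11:C/U (Ti); 14:G/A (Ti); 15:A/C (Tv); 26:U/C (Ti).
Of the 4 differences, 3 transitions and 1 transversion, so the answer is 1.

1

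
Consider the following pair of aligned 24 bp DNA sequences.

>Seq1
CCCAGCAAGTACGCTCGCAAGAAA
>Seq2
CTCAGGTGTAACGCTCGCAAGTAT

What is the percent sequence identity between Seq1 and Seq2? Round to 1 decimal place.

66.7%

The sequences differ at positions 2 (C/T), 6 (C/G), 7 (A/T), 8 (A/G), 9 (G/T), 10 (T/A), 22 (A/T), 24 (A/T).
16 of the 24 sites match, so the percent identity is 16/24 × 100 = 66.7%.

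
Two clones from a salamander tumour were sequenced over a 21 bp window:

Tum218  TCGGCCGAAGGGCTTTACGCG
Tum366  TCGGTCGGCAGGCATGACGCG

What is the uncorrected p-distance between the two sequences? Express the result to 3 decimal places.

0.286

Mismatches occur at site 5 (C→T), site 8 (A→G), site 9 (A→C), site 10 (G→A), site 14 (T→A), site 16 (T→G).
There are 6 differences over 21 sites, so p = 6/21 = 0.286.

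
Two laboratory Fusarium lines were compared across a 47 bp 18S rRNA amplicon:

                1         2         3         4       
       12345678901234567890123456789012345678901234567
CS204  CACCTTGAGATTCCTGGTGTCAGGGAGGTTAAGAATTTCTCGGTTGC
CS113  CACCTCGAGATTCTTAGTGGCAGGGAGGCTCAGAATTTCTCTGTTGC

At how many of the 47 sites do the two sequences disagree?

The sequences differ at positions 6 (T/C), 14 (C/T), 16 (G/A), 20 (T/G), 29 (T/C), 31 (A/C), 42 (G/T).
That gives 7 mismatches out of 47 aligned sites, so the Hamming distance is 7.

7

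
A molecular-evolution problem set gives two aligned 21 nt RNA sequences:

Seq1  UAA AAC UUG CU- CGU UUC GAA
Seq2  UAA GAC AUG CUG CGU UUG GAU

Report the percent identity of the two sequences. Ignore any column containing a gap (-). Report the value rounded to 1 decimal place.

Excluding the 1 gap column leaves 20 comparable sites.
Differing sites — 4:A/G; 7:U/A; 18:C/G; 21:A/U.
16 of the 20 comparable sites match, so the percent identity is 16/20 × 100 = 80.0%.

80.0%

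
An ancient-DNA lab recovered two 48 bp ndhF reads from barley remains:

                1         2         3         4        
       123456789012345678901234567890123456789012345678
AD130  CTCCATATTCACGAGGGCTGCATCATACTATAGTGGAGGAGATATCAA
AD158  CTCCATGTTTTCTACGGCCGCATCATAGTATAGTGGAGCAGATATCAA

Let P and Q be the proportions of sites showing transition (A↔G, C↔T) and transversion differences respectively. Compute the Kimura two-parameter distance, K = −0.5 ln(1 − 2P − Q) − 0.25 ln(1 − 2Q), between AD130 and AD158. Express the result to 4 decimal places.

0.1885

Mismatches occur at site 7 (A→G, transition), site 10 (C→T, transition), site 11 (A→T, transversion), site 13 (G→T, transversion), site 15 (G→C, transversion), site 19 (T→C, transition), site 28 (C→G, transversion), site 39 (G→C, transversion).
Of the 8 differences, 3 transitions and 5 transversions over 48 sites: P = 3/48 = 0.062500, Q = 5/48 = 0.104167.
d = −0.5·ln(0.770833) − 0.25·ln(0.791666) = −0.5·(-0.260284) − 0.25·(-0.233616) = 0.1885.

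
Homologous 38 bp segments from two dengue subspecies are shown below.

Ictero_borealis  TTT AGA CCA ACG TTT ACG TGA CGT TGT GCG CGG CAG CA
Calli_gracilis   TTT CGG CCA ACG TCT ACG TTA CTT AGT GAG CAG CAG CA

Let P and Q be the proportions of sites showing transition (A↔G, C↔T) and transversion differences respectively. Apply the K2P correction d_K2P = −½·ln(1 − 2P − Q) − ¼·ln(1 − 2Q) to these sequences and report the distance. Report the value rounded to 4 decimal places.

0.2472

The sequences differ at positions 4 (A/C, transversion), 6 (A/G, transition), 14 (T/C, transition), 20 (G/T, transversion), 23 (G/T, transversion), 25 (T/A, transversion), 29 (C/A, transversion), 32 (G/A, transition).
Of the 8 differences, 3 transitions and 5 transversions over 38 sites: P = 3/38 = 0.078947, Q = 5/38 = 0.131579.
d = −0.5·ln(0.710527) − 0.25·ln(0.736842) = −0.5·(-0.341748) − 0.25·(-0.305382) = 0.2472.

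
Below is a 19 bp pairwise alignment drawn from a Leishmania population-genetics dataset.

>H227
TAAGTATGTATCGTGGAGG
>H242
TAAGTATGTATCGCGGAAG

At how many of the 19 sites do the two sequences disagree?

Differing sites — 14:T/C; 18:G/A.
That gives 2 mismatches out of 19 aligned sites, so the Hamming distance is 2.

2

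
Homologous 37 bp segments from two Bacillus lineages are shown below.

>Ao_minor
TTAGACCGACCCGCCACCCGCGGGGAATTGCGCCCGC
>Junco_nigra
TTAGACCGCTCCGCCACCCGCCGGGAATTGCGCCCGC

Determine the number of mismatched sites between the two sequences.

The sequences differ at positions 9 (A/C), 10 (C/T), 22 (G/C).
That gives 3 mismatches out of 37 aligned sites, so the Hamming distance is 3.

3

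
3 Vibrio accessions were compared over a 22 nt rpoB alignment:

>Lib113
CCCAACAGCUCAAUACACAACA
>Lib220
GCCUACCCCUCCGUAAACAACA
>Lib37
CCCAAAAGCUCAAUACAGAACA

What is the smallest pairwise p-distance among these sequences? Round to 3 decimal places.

Pairwise Hamming distances:
  Lib113 vs Lib220: 7
  Lib113 vs Lib37: 2
  Lib220 vs Lib37: 9
The smallest is 2 mismatches, between Lib113 and Lib37; p = 2/22 = 0.091.

0.091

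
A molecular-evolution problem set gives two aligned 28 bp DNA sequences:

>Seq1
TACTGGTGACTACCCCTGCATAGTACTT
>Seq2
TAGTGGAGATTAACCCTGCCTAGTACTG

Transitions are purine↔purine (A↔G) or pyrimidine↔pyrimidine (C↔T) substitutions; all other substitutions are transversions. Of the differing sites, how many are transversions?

Mismatches occur at site 3 (C→G, transversion), site 7 (T→A, transversion), site 10 (C→T, transition), site 13 (C→A, transversion), site 20 (A→C, transversion), site 28 (T→G, transversion).
Of the 6 differences, 1 transition and 5 transversions, so the answer is 5.

5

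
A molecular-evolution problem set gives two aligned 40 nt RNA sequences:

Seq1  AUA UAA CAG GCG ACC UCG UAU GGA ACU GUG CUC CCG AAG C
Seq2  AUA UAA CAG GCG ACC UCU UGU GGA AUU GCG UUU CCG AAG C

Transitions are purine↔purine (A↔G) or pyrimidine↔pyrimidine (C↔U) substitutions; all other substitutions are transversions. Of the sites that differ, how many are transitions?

Mismatches occur at site 18 (G/U, transversion), site 20 (A/G, transition), site 26 (C/U, transition), site 29 (U/C, transition), site 31 (C/U, transition), site 33 (C/U, transition).
Of the 6 differences, 5 transitions and 1 transversion, so the answer is 5.

5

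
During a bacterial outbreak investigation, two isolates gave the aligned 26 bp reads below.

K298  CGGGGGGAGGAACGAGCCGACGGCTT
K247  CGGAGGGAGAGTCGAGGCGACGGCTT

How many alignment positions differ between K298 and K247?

5

The sequences differ at positions 4 (G/A), 10 (G/A), 11 (A/G), 12 (A/T), 17 (C/G).
That gives 5 mismatches out of 26 aligned sites, so the Hamming distance is 5.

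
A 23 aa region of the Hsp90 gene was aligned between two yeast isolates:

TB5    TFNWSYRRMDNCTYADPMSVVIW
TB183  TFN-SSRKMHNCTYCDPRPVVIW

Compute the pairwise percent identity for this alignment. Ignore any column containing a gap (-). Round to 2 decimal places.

Excluding the 1 gap column leaves 22 comparable sites.
The sequences differ at positions 6 (Y/S), 8 (R/K), 10 (D/H), 15 (A/C), 18 (M/R), 19 (S/P).
16 of the 22 comparable sites match, so the percent identity is 16/22 × 100 = 72.73%.

72.73%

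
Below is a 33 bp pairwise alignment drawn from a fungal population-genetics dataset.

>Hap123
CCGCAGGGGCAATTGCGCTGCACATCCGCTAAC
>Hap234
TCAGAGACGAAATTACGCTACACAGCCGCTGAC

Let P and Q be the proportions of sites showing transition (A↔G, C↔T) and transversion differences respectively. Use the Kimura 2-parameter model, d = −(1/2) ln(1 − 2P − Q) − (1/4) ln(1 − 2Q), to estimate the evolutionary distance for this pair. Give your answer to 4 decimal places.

0.4011

Mismatches occur at site 1 (C↔T, transition), site 3 (G↔A, transition), site 4 (C↔G, transversion), site 7 (G↔A, transition), site 8 (G↔C, transversion), site 10 (C↔A, transversion), site 15 (G↔A, transition), site 20 (G↔A, transition), site 25 (T↔G, transversion), site 31 (A↔G, transition).
Of the 10 differences, 6 transitions and 4 transversions over 33 sites: P = 6/33 = 0.181818, Q = 4/33 = 0.121212.
d = −0.5·ln(0.515152) − 0.25·ln(0.757576) = −0.5·(-0.663293) − 0.25·(-0.277631) = 0.4011.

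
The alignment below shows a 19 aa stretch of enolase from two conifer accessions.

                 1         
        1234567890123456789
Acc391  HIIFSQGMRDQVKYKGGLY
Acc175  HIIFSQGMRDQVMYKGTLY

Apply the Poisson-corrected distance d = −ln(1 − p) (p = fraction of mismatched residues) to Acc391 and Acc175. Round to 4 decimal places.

The sequences differ at positions 13 (K/M), 17 (G/T).
p = 2/19 = 0.105263.
d = −ln(1 − 0.105263) = −ln(0.894737) = 0.1112.

0.1112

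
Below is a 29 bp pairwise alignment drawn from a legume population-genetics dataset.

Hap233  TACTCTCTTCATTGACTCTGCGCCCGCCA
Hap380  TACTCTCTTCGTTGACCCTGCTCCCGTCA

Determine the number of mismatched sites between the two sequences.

4

Differing sites — 11:A/G; 17:T/C; 22:G/T; 27:C/T.
That gives 4 mismatches out of 29 aligned sites, so the Hamming distance is 4.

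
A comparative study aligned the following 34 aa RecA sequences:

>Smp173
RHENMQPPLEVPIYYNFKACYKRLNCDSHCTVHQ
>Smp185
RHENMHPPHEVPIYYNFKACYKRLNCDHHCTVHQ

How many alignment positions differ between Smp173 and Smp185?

3

Mismatches occur at site 6 (Q↔H), site 9 (L↔H), site 28 (S↔H).
That gives 3 mismatches out of 34 aligned sites, so the Hamming distance is 3.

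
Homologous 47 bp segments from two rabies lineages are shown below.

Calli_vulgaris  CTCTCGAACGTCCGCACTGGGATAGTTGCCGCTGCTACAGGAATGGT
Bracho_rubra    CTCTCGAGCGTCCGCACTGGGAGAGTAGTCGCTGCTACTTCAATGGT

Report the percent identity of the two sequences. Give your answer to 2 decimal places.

Differing sites — 8:A/G; 23:T/G; 27:T/A; 29:C/T; 39:A/T; 40:G/T; 41:G/C.
40 of the 47 sites match, so the percent identity is 40/47 × 100 = 85.11%.

85.11%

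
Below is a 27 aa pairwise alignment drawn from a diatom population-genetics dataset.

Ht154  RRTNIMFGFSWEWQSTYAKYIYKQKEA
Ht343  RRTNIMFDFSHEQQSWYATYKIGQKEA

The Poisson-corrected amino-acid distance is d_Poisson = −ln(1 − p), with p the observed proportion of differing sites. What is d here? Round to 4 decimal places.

Differing sites — 8:G/D; 11:W/H; 13:W/Q; 16:T/W; 19:K/T; 21:I/K; 22:Y/I; 23:K/G.
p = 8/27 = 0.296296.
d = −ln(1 − 0.296296) = −ln(0.703704) = 0.3514.

0.3514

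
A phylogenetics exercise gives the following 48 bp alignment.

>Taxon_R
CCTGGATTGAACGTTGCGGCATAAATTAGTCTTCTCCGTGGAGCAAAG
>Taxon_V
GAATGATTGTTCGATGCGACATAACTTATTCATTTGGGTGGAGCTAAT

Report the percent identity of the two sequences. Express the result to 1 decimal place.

Mismatches occur at site 1 (C/G), site 2 (C/A), site 3 (T/A), site 4 (G/T), site 10 (A/T), site 11 (A/T), site 14 (T/A), site 19 (G/A), site 25 (A/C), site 29 (G/T), site 32 (T/A), site 34 (C/T), site 36 (C/G), site 37 (C/G), site 45 (A/T), site 48 (G/T).
32 of the 48 sites match, so the percent identity is 32/48 × 100 = 66.7%.

66.7%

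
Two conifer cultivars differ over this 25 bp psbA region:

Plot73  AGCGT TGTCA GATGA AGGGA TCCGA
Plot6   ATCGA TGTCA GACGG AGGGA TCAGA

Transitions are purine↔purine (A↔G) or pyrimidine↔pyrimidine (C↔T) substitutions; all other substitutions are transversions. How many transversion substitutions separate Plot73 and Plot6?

Mismatches occur at site 2 (G↔T, transversion), site 5 (T↔A, transversion), site 13 (T↔C, transition), site 15 (A↔G, transition), site 23 (C↔A, transversion).
Of the 5 differences, 2 transitions and 3 transversions, so the answer is 3.

3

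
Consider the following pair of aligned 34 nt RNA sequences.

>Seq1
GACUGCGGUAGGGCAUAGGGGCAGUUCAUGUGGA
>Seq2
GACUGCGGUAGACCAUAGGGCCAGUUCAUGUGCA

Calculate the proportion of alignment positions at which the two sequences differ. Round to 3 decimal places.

Differing sites — 12:G/A; 13:G/C; 21:G/C; 33:G/C.
There are 4 differences over 34 sites, so p = 4/34 = 0.118.

0.118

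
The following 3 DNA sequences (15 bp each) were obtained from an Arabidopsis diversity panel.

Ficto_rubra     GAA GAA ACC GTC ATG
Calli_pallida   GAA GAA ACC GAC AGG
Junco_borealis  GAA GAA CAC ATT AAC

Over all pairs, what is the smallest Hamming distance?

2

Pairwise Hamming distances:
  Ficto_rubra vs Calli_pallida: 2
  Ficto_rubra vs Junco_borealis: 6
  Calli_pallida vs Junco_borealis: 7
The smallest is 2, between Ficto_rubra and Calli_pallida.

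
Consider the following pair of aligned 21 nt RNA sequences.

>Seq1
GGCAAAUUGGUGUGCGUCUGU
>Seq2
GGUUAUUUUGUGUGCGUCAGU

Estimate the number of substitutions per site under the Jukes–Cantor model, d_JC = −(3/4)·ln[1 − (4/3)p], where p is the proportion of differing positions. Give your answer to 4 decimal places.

0.2865

Differing sites — 3:C/U; 4:A/U; 6:A/U; 9:G/U; 19:U/A.
p = 5/21 = 0.238095.
d = −0.75 · ln(1 − (4/3)·0.238095) = −0.75 · ln(0.682540) = −0.75 · (-0.381934) = 0.2865.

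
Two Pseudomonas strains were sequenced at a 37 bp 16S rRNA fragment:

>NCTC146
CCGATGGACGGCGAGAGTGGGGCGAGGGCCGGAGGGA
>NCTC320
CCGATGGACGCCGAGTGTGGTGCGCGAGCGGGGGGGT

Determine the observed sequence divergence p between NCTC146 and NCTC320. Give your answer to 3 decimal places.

0.216

Mismatches occur at site 11 (G↔C), site 16 (A↔T), site 21 (G↔T), site 25 (A↔C), site 27 (G↔A), site 30 (C↔G), site 33 (A↔G), site 37 (A↔T).
There are 8 differences over 37 sites, so p = 8/37 = 0.216.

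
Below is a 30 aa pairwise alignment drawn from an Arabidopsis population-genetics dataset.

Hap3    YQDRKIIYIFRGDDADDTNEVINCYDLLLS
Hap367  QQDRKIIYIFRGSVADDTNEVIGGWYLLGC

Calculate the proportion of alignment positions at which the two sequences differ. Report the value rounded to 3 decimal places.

0.300

Differing sites — 1:Y/Q; 13:D/S; 14:D/V; 23:N/G; 24:C/G; 25:Y/W; 26:D/Y; 29:L/G; 30:S/C.
There are 9 differences over 30 sites, so p = 9/30 = 0.300.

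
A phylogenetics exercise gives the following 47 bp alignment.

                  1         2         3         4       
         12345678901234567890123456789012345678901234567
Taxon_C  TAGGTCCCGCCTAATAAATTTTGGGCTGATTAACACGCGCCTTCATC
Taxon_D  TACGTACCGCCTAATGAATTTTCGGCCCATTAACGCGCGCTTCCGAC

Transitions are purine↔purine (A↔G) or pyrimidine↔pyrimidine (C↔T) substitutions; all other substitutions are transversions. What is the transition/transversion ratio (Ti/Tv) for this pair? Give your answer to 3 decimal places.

Mismatches occur at site 3 (G/C, transversion), site 6 (C/A, transversion), site 16 (A/G, transition), site 23 (G/C, transversion), site 27 (T/C, transition), site 28 (G/C, transversion), site 35 (A/G, transition), site 41 (C/T, transition), site 43 (T/C, transition), site 45 (A/G, transition), site 46 (T/A, transversion).
Of the 11 differences, 6 transitions and 5 transversions, so Ti/Tv = 6/5 = 1.200.

1.200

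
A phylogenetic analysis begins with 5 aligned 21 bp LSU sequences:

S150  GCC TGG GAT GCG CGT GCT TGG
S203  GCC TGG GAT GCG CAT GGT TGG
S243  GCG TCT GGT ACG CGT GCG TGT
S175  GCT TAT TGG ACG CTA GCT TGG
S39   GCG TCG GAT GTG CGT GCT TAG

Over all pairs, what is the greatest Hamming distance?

11

Pairwise Hamming distances:
  S150 vs S203: 2
  S150 vs S243: 7
  S150 vs S175: 9
  S150 vs S39: 4
  S203 vs S243: 9
  S203 vs S175: 10
  S203 vs S39: 6
  S243 vs S175: 8
  S243 vs S39: 7
  S175 vs S39: 11
The largest is 11, between S175 and S39.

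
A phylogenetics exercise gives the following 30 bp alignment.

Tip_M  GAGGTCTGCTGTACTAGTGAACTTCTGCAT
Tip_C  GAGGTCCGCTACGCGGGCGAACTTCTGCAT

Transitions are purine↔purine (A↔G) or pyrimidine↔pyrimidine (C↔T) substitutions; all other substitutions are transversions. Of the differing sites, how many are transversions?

Mismatches occur at site 7 (T↔C, transition), site 11 (G↔A, transition), site 12 (T↔C, transition), site 13 (A↔G, transition), site 15 (T↔G, transversion), site 16 (A↔G, transition), site 18 (T↔C, transition).
Of the 7 differences, 6 transitions and 1 transversion, so the answer is 1.

1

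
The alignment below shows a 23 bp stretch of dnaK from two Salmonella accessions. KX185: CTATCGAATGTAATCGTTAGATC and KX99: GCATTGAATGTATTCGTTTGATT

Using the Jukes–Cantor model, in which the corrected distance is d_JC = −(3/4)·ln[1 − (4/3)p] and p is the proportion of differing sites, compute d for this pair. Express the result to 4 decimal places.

The sequences differ at positions 1 (C/G), 2 (T/C), 5 (C/T), 13 (A/T), 19 (A/T), 23 (C/T).
p = 6/23 = 0.260870.
d = −0.75 · ln(1 − (4/3)·0.260870) = −0.75 · ln(0.652173) = −0.75 · (-0.427445) = 0.3206.

0.3206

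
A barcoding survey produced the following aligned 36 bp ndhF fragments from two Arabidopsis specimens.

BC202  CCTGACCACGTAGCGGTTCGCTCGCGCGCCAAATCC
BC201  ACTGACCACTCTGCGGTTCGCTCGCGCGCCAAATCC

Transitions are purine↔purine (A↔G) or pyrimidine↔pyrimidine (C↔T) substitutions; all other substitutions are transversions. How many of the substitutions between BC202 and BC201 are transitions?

1

Differing sites — 1:C/A (Tv); 10:G/T (Tv); 11:T/C (Ti); 12:A/T (Tv).
Of the 4 differences, 1 transition and 3 transversions, so the answer is 1.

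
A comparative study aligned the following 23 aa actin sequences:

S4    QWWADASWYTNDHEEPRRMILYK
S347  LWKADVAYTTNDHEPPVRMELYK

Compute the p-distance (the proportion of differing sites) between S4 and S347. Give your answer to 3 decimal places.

0.391

The sequences differ at positions 1 (Q/L), 3 (W/K), 6 (A/V), 7 (S/A), 8 (W/Y), 9 (Y/T), 15 (E/P), 17 (R/V), 20 (I/E).
There are 9 differences over 23 sites, so p = 9/23 = 0.391.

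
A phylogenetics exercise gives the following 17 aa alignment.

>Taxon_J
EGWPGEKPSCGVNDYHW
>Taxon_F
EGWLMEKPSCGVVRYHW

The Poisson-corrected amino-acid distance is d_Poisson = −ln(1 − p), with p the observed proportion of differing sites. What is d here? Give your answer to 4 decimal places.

0.2683

Differing sites — 4:P/L; 5:G/M; 13:N/V; 14:D/R.
p = 4/17 = 0.235294.
d = −ln(1 − 0.235294) = −ln(0.764706) = 0.2683.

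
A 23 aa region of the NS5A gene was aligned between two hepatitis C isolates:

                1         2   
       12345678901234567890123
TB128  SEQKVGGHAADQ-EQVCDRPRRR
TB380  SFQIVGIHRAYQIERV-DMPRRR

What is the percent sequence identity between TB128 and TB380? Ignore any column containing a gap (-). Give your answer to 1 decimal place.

66.7%

Excluding the 2 gap columns leaves 21 comparable sites.
Differing sites — 2:E/F; 4:K/I; 7:G/I; 9:A/R; 11:D/Y; 15:Q/R; 19:R/M.
14 of the 21 comparable sites match, so the percent identity is 14/21 × 100 = 66.7%.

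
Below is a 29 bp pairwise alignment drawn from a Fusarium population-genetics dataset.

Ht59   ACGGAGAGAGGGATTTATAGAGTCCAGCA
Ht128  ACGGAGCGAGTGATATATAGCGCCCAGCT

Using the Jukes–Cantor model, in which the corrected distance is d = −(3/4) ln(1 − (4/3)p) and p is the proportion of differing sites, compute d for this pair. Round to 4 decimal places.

The sequences differ at positions 7 (A/C), 11 (G/T), 15 (T/A), 21 (A/C), 23 (T/C), 29 (A/T).
p = 6/29 = 0.206897.
d = −0.75 · ln(1 − (4/3)·0.206897) = −0.75 · ln(0.724137) = −0.75 · (-0.322775) = 0.2421.

0.2421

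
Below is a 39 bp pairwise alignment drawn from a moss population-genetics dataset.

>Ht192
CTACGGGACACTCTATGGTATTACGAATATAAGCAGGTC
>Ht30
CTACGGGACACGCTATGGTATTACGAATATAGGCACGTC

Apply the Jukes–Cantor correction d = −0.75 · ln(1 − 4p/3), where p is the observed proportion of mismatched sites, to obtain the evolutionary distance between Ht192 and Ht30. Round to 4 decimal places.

The sequences differ at positions 12 (T/G), 32 (A/G), 36 (G/C).
p = 3/39 = 0.076923.
d = −0.75 · ln(1 − (4/3)·0.076923) = −0.75 · ln(0.897436) = −0.75 · (-0.108213) = 0.0812.

0.0812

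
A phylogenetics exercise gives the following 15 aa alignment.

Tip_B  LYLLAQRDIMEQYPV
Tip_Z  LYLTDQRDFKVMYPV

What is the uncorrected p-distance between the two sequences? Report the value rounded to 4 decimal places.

0.4000

The sequences differ at positions 4 (L/T), 5 (A/D), 9 (I/F), 10 (M/K), 11 (E/V), 12 (Q/M).
There are 6 differences over 15 sites, so p = 6/15 = 0.4000.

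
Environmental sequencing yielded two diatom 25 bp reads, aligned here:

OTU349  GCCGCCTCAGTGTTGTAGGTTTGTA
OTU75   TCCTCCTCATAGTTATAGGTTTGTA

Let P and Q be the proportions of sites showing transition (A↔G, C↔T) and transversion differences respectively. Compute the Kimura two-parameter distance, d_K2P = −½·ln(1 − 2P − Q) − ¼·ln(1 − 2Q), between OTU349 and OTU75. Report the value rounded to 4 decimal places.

The sequences differ at positions 1 (G/T, transversion), 4 (G/T, transversion), 10 (G/T, transversion), 11 (T/A, transversion), 15 (G/A, transition).
Of the 5 differences, 1 transition and 4 transversions over 25 sites: P = 1/25 = 0.040000, Q = 4/25 = 0.160000.
d = −0.5·ln(0.760000) − 0.25·ln(0.680000) = −0.5·(-0.274437) − 0.25·(-0.385662) = 0.2336.

0.2336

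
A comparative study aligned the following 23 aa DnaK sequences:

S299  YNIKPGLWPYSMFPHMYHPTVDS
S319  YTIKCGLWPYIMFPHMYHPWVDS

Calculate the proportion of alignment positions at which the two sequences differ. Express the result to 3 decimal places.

0.174

The sequences differ at positions 2 (N/T), 5 (P/C), 11 (S/I), 20 (T/W).
There are 4 differences over 23 sites, so p = 4/23 = 0.174.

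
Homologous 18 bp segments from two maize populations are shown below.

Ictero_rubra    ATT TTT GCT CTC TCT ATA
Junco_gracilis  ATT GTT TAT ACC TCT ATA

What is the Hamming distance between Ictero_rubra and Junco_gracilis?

Mismatches occur at site 4 (T/G), site 7 (G/T), site 8 (C/A), site 10 (C/A), site 11 (T/C).
That gives 5 mismatches out of 18 aligned sites, so the Hamming distance is 5.

5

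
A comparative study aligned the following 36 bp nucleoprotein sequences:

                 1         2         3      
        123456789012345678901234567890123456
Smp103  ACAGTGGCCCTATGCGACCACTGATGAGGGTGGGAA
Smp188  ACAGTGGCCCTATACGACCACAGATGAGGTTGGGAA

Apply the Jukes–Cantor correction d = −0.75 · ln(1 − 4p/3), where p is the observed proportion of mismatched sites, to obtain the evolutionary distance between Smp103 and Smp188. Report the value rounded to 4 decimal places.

The sequences differ at positions 14 (G/A), 22 (T/A), 30 (G/T).
p = 3/36 = 0.083333.
d = −0.75 · ln(1 − (4/3)·0.083333) = −0.75 · ln(0.888889) = −0.75 · (-0.117783) = 0.0883.

0.0883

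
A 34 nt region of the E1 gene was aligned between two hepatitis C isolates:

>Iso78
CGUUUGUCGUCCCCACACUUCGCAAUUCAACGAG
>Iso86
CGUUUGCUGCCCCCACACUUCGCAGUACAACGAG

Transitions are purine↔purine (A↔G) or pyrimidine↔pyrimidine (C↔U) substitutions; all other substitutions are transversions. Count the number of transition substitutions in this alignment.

4

Differing sites — 7:U/C (Ti); 8:C/U (Ti); 10:U/C (Ti); 25:A/G (Ti); 27:U/A (Tv).
Of the 5 differences, 4 transitions and 1 transversion, so the answer is 4.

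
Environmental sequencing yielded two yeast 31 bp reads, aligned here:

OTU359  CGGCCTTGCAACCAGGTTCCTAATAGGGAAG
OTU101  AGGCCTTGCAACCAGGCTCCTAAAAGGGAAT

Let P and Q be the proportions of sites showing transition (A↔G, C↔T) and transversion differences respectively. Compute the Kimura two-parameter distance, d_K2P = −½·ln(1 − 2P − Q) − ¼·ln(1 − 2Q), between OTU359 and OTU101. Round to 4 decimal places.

Differing sites — 1:C/A (Tv); 17:T/C (Ti); 24:T/A (Tv); 31:G/T (Tv).
Of the 4 differences, 1 transition and 3 transversions over 31 sites: P = 1/31 = 0.032258, Q = 3/31 = 0.096774.
d = −0.5·ln(0.838710) − 0.25·ln(0.806452) = −0.5·(-0.175890) − 0.25·(-0.215111) = 0.1417.

0.1417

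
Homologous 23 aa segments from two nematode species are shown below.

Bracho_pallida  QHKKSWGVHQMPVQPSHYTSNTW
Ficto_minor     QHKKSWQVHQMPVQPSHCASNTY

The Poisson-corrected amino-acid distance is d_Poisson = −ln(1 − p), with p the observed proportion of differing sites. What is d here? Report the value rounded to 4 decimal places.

The sequences differ at positions 7 (G/Q), 18 (Y/C), 19 (T/A), 23 (W/Y).
p = 4/23 = 0.173913.
d = −ln(1 − 0.173913) = −ln(0.826087) = 0.1911.

0.1911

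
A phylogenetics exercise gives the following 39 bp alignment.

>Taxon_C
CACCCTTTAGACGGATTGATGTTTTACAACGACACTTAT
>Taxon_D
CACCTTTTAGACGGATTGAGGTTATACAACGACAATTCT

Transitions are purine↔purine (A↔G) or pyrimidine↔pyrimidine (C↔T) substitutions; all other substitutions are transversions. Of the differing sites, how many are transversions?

Mismatches occur at site 5 (C/T, transition), site 20 (T/G, transversion), site 24 (T/A, transversion), site 35 (C/A, transversion), site 38 (A/C, transversion).
Of the 5 differences, 1 transition and 4 transversions, so the answer is 4.

4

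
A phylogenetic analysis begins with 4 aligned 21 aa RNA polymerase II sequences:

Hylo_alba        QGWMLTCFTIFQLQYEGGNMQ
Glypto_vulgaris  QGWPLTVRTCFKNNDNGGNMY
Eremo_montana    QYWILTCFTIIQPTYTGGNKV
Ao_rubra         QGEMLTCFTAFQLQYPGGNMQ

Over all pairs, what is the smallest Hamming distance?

3

Pairwise Hamming distances:
  Hylo_alba vs Glypto_vulgaris: 10
  Hylo_alba vs Eremo_montana: 8
  Hylo_alba vs Ao_rubra: 3
  Glypto_vulgaris vs Eremo_montana: 13
  Glypto_vulgaris vs Ao_rubra: 11
  Eremo_montana vs Ao_rubra: 10
The smallest is 3, between Hylo_alba and Ao_rubra.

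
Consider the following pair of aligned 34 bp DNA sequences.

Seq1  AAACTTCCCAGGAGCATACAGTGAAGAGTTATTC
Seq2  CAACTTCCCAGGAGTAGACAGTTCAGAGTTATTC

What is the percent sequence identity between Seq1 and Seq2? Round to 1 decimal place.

85.3%

The sequences differ at positions 1 (A/C), 15 (C/T), 17 (T/G), 23 (G/T), 24 (A/C).
29 of the 34 sites match, so the percent identity is 29/34 × 100 = 85.3%.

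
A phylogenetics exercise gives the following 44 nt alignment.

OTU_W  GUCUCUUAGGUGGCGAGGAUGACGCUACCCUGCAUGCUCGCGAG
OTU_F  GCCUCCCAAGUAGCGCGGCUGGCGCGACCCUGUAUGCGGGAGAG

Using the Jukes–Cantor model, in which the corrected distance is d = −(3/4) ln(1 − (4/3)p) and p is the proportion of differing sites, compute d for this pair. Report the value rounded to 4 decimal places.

Mismatches occur at site 2 (U/C), site 6 (U/C), site 7 (U/C), site 9 (G/A), site 12 (G/A), site 16 (A/C), site 19 (A/C), site 22 (A/G), site 26 (U/G), site 33 (C/U), site 38 (U/G), site 39 (C/G), site 41 (C/A).
p = 13/44 = 0.295455.
d = −0.75 · ln(1 − (4/3)·0.295455) = −0.75 · ln(0.606060) = −0.75 · (-0.500776) = 0.3756.

0.3756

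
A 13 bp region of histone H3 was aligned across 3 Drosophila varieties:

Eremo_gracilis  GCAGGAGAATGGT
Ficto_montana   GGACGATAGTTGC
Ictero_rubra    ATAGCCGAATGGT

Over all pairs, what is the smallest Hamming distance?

4

Pairwise Hamming distances:
  Eremo_gracilis vs Ficto_montana: 6
  Eremo_gracilis vs Ictero_rubra: 4
  Ficto_montana vs Ictero_rubra: 9
The smallest is 4, between Eremo_gracilis and Ictero_rubra.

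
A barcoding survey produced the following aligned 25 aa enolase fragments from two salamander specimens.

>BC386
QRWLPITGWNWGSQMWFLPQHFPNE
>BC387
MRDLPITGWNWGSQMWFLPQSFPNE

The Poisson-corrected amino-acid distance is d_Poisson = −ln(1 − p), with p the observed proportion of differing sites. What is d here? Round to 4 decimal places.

The sequences differ at positions 1 (Q/M), 3 (W/D), 21 (H/S).
p = 3/25 = 0.120000.
d = −ln(1 − 0.120000) = −ln(0.880000) = 0.1278.

0.1278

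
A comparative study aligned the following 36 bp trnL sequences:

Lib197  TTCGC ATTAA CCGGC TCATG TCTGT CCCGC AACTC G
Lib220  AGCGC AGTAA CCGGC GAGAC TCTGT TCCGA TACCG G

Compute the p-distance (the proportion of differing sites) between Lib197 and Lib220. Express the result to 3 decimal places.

Mismatches occur at site 1 (T→A), site 2 (T→G), site 7 (T→G), site 16 (T→G), site 17 (C→A), site 18 (A→G), site 19 (T→A), site 20 (G→C), site 26 (C→T), site 30 (C→A), site 31 (A→T), site 34 (T→C), site 35 (C→G).
There are 13 differences over 36 sites, so p = 13/36 = 0.361.

0.361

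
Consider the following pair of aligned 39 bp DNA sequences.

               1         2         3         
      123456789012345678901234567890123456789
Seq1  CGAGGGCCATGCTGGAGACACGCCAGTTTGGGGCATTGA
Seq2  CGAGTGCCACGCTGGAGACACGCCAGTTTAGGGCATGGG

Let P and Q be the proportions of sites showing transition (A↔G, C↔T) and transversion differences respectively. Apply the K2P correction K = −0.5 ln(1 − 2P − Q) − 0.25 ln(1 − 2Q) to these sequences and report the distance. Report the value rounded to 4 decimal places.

The sequences differ at positions 5 (G/T, transversion), 10 (T/C, transition), 30 (G/A, transition), 37 (T/G, transversion), 39 (A/G, transition).
Of the 5 differences, 3 transitions and 2 transversions over 39 sites: P = 3/39 = 0.076923, Q = 2/39 = 0.051282.
d = −0.5·ln(0.794872) − 0.25·ln(0.897436) = −0.5·(-0.229574) − 0.25·(-0.108213) = 0.1418.

0.1418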